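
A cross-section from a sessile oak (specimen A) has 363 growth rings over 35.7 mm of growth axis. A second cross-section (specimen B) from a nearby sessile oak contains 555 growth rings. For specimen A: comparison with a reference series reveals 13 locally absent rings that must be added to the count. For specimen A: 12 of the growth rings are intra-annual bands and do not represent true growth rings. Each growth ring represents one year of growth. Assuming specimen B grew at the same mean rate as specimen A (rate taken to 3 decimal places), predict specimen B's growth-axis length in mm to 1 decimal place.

Specimen A: adjusted count: 363 − 12 + 13 = 364 growth rings.
A: Extension rate ≈ 35.7 / 364 = 0.098 mm/year.
B's length ≈ 0.098 × 555 = 54.4 mm.

54.4 mm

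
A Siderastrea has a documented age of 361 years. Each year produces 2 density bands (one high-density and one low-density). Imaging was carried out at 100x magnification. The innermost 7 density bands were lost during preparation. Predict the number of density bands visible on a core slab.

715 density bands

With 2 density bands per year, 361 years would produce 361 × 2 = 722 density bands.
Subtracting the 7 density bands not captured gives 722 − 7 = 715 density bands in the record.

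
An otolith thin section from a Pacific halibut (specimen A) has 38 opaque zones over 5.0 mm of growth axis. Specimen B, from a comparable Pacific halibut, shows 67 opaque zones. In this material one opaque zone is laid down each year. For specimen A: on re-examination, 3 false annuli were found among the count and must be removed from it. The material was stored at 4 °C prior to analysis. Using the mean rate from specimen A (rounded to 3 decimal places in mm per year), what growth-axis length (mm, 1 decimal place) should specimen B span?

Specimen A: correcting the raw count gives 38 − 3 = 35 true opaque zones.
A: Mean rate = 5.0 mm / 35 years ≈ 0.143 mm/year.
Length of B = 0.143 × 67 = 9.6 mm.

9.6 mm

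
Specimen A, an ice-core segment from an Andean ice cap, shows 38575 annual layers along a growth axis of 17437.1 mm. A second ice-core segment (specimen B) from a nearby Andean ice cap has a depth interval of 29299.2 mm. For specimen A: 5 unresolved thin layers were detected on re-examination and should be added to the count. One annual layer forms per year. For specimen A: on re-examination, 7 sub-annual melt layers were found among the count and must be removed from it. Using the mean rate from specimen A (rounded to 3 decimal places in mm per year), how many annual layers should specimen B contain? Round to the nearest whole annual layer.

Specimen A: after corrections the count is 38575 − 7 + 5 = 38573 annual layers.
A: Extension rate ≈ 17437.1 / 38573 = 0.452 mm per year.
Specimen B: 29299.2 mm / 0.452 mm per year = 64821.24 years ≈ 64821 annual layers.

64821 annual layers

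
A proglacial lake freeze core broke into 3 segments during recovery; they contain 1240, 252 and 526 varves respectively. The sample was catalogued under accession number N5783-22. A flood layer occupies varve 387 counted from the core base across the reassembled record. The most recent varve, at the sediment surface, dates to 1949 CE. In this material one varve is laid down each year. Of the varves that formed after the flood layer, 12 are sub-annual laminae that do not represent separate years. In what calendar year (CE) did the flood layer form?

330 CE

Total varves = 1240 + 252 + 526 = 2018.
The flood layer sits at varve 387 from the core base, so 2018 − 387 = 1631 varves formed after it.
1631 − 12 false = 1619 true varves after the flood layer.
Counting back 1619 years from 1949 CE places the flood layer in 1949 − 1619 = 330 CE.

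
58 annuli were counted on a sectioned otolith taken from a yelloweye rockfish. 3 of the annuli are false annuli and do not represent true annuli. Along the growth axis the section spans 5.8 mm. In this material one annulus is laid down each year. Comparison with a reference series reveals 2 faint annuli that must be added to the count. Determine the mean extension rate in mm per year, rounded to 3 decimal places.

0.102 mm per year

After corrections the count is 58 − 3 + 2 = 57 annuli.
Extension rate ≈ 5.8 / 57 = 0.102 mm per year.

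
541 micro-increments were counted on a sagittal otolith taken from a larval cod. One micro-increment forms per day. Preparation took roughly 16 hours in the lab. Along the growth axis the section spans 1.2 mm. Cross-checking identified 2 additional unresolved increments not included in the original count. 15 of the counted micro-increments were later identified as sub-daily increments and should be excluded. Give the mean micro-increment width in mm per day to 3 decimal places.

True micro-increment count = 541 − 15 + 2 = 528.
Mean rate = 1.2 mm / 528 days ≈ 0.002 mm per day.

0.002 mm per day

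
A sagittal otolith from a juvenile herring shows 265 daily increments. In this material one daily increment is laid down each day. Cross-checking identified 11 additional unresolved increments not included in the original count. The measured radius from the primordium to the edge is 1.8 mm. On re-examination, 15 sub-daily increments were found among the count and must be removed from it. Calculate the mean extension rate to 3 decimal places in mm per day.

Correcting the raw count gives 265 − 15 + 11 = 261 true daily increments.
1.8 mm over 261 days gives 1.8 / 261 ≈ 0.007 mm per day.

0.007 mm per day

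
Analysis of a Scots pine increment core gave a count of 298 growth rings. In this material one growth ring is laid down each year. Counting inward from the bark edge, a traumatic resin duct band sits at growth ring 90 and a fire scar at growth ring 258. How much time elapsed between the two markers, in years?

168 years

Separation: 258 − 90 = 168 growth rings.
That is 168 years at one growth ring per year.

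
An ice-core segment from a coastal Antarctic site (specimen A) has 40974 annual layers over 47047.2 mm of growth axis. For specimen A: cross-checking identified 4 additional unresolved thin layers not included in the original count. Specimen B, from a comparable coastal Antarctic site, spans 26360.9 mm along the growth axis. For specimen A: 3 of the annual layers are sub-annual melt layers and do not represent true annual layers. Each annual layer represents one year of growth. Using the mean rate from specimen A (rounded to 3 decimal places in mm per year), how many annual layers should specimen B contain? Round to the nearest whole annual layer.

Specimen A: after corrections the count is 40974 − 3 + 4 = 40975 annual layers.
A: Extension rate ≈ 47047.2 / 40975 = 1.148 mm/year.
For B, 26360.9 / 1.148 = 22962.46 years ≈ 22962 annual layers.

22962 annual layers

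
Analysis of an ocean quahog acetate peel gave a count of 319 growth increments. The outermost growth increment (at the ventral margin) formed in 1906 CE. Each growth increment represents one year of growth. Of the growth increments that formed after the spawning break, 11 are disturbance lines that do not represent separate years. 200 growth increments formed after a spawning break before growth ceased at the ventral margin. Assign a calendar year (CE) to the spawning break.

1717 CE

200 growth increments post-date the spawning break.
Removing the 11 false growth increments leaves 200 − 11 = 189 true growth increments beyond the spawning break.
Counting back 189 years from 1906 CE places the spawning break in 1906 − 189 = 1717 CE.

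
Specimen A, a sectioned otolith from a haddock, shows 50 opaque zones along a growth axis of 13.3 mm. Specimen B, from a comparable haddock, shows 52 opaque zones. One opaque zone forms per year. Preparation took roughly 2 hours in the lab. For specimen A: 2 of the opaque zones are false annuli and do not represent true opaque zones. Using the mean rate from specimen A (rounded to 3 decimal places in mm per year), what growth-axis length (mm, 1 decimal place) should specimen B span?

14.4 mm

Specimen A: correcting the raw count gives 50 − 2 = 48 true opaque zones.
A: Mean rate = 13.3 mm / 48 years ≈ 0.277 mm/yr.
Length of B = 0.277 × 52 = 14.4 mm.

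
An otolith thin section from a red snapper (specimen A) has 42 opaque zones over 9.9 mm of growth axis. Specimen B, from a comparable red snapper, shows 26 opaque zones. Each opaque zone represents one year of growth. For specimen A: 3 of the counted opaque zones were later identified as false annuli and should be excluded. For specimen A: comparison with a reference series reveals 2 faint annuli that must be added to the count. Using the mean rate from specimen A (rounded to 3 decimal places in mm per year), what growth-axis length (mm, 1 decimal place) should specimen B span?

Specimen A: correcting the raw count gives 42 − 3 + 2 = 41 true opaque zones.
A: Extension rate ≈ 9.9 / 41 = 0.241 mm/yr.
B's length ≈ 0.241 × 26 = 6.3 mm.

6.3 mm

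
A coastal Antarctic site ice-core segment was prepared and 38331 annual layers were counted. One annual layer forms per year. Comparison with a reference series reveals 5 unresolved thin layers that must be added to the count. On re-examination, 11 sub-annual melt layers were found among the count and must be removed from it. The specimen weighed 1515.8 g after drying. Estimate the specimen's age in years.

True annual layer count = 38331 − 11 + 5 = 38325.
At one annual layer per year, that is 38325 years.

38325 yr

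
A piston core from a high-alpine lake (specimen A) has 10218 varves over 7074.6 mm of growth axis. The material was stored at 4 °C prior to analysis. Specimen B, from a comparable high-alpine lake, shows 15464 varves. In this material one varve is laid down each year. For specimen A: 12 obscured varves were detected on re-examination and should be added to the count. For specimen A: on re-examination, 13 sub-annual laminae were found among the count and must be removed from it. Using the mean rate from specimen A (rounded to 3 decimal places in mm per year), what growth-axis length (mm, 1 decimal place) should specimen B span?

10701.1 mm

Specimen A: after corrections the count is 10218 − 13 + 12 = 10217 varves.
A: Extension rate ≈ 7074.6 / 10217 = 0.692 mm per year.
Length of B = 0.692 × 15464 = 10701.1 mm.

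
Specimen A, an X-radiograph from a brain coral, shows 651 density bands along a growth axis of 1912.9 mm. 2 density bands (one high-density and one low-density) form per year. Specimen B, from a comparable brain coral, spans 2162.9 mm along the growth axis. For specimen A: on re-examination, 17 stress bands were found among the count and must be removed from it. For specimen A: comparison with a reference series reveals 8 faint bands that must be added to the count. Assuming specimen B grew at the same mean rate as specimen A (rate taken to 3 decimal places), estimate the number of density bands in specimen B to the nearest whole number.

726 density bands

Specimen A: true density band count = 651 − 17 + 8 = 642.
Specimen A: dividing by 2 density bands per year: 642 / 2 = 321 years.
A: 1912.9 mm over 321 years gives 1912.9 / 321 ≈ 5.959 mm/year.
Specimen B: 2162.9 mm / 5.959 mm per year = 362.96 years; at 2 density bands per year that is 362.96 × 2 ≈ 726 density bands.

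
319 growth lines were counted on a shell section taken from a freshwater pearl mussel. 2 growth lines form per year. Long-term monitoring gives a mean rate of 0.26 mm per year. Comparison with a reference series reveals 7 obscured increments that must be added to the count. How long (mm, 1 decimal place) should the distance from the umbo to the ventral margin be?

After corrections the count is 319 + 7 = 326 growth lines.
With 2 growth lines per year, 326 / 2 = 163 years.
Predicted length = 0.26 mm/year × 163 years = 42.4 mm.

42.4 mm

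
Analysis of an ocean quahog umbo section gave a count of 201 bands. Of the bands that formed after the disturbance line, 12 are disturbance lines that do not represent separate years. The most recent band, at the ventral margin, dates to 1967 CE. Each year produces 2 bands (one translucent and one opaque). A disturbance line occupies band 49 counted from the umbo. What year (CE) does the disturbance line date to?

1897 CE

Between band 49 and the ventral margin there are 201 − 49 = 152 bands.
Excluding 12 false bands: 152 − 12 = 140.
Dividing by 2 bands per year: 140 / 2 = 70 years.
1967 − 70 = 1897 CE.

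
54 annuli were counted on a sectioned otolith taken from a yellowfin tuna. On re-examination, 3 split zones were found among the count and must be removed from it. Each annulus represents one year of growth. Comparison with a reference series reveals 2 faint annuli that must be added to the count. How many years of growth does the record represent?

True annulus count = 54 − 3 + 2 = 53.
One annulus per year makes the duration 53 years.

53 yr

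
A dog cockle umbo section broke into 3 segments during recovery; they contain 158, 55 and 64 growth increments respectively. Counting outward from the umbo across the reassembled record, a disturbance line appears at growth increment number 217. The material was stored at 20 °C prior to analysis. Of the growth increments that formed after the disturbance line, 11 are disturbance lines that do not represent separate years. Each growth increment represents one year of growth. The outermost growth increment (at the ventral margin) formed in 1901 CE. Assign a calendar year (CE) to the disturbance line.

1852 CE

Total growth increments = 158 + 55 + 64 = 277.
The disturbance line sits at growth increment 217 from the umbo, so 277 − 217 = 60 growth increments formed after it.
Removing the 11 false growth increments leaves 60 − 11 = 49 true growth increments beyond the disturbance line.
1901 − 49 = 1852 CE.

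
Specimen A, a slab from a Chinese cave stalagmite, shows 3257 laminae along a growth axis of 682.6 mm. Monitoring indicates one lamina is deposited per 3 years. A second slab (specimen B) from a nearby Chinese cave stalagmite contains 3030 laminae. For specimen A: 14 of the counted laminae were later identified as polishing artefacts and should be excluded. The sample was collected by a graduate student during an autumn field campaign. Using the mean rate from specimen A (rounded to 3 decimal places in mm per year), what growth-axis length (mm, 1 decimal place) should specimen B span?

Specimen A: adjusted count: 3257 − 14 = 3243 laminae.
Specimen A: multiplying by 3 years per lamina: 3243 × 3 = 9729 years.
A: Mean rate = 682.6 mm / 9729 years ≈ 0.070 mm/yr.
Specimen B: at 3 years per lamina, 3030 × 3 = 9090 years. For B, 0.070 mm/year × 9090 years = 636.3 mm.

636.3 mm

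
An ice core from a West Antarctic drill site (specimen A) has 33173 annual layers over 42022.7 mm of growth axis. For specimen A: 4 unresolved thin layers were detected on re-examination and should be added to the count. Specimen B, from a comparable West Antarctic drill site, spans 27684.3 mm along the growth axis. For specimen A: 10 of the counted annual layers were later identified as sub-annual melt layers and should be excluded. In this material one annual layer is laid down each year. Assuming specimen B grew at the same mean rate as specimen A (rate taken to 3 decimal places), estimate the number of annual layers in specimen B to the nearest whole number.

Specimen A: correcting the raw count gives 33173 − 10 + 4 = 33167 true annual layers.
A: 42022.7 mm over 33167 years gives 42022.7 / 33167 ≈ 1.267 mm per year.
Specimen B: 27684.3 mm / 1.267 mm per year = 21850.28 years ≈ 21850 annual layers.

21850 annual layers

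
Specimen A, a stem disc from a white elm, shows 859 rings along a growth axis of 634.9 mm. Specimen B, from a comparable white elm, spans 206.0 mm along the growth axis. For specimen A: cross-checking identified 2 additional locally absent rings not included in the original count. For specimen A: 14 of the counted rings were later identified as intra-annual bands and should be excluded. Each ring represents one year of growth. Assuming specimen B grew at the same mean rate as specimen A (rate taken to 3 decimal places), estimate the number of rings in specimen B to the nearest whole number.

275 rings

Specimen A: after corrections the count is 859 − 14 + 2 = 847 rings.
A: Mean rate = 634.9 mm / 847 years ≈ 0.750 mm/yr.
For B, 206.0 / 0.750 = 274.67 years ≈ 275 rings.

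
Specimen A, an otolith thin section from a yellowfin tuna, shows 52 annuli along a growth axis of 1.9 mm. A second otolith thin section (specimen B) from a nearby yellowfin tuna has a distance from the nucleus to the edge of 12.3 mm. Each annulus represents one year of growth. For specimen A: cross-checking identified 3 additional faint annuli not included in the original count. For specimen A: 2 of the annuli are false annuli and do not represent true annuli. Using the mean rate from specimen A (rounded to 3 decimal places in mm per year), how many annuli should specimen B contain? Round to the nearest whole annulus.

342 annuli

Specimen A: correcting the raw count gives 52 − 2 + 3 = 53 true annuli.
A: Mean rate = 1.9 mm / 53 years ≈ 0.036 mm per year.
Specimen B: 12.3 mm / 0.036 mm per year = 341.67 years ≈ 342 annuli.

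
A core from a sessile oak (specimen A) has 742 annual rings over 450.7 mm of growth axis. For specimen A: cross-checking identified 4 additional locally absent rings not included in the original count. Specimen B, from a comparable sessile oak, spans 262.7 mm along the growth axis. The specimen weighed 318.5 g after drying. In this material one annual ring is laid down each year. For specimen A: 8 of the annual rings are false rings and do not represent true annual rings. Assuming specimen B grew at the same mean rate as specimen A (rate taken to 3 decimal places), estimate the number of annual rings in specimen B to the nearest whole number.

Specimen A: adjusted count: 742 − 8 + 4 = 738 annual rings.
A: Extension rate ≈ 450.7 / 738 = 0.611 mm/yr.
For B, 262.7 / 0.611 = 429.95 years ≈ 430 annual rings.

430 annual rings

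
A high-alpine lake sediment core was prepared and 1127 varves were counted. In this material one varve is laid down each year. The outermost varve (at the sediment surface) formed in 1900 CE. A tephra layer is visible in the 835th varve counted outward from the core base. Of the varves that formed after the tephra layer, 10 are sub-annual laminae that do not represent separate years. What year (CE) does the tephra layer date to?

1618 CE

1127 − 835 = 292 varves lie beyond the tephra layer toward the sediment surface.
292 − 10 false = 282 true varves after the tephra layer.
1900 − 282 = 1618 CE.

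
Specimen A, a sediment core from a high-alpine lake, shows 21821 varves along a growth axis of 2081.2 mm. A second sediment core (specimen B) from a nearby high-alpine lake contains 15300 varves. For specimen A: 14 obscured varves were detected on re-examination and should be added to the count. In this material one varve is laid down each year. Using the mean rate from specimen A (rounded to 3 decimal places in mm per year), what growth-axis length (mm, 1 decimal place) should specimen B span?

1453.5 mm

Specimen A: correcting the raw count gives 21821 + 14 = 21835 true varves.
A: Extension rate ≈ 2081.2 / 21835 = 0.095 mm per year.
For B, 0.095 mm/year × 15300 years = 1453.5 mm.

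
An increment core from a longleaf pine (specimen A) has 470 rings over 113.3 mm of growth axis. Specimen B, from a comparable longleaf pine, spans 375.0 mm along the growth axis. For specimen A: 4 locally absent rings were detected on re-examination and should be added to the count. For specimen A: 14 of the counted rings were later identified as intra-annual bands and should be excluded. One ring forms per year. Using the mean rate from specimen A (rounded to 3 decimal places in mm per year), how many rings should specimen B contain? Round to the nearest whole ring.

Specimen A: after corrections the count is 470 − 14 + 4 = 460 rings.
A: Mean rate = 113.3 mm / 460 years ≈ 0.246 mm/year.
Specimen B: 375.0 mm / 0.246 mm per year = 1524.39 years ≈ 1524 rings.

1524 rings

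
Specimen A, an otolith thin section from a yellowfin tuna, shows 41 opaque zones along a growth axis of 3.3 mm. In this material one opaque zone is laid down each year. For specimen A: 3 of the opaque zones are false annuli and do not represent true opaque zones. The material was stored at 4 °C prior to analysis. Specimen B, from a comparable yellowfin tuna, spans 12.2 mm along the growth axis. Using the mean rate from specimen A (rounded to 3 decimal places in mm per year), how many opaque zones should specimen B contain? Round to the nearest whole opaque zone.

Specimen A: adjusted count: 41 − 3 = 38 opaque zones.
A: Mean rate = 3.3 mm / 38 years ≈ 0.087 mm/year.
For B, 12.2 / 0.087 = 140.23 years ≈ 140 opaque zones.

140 opaque zones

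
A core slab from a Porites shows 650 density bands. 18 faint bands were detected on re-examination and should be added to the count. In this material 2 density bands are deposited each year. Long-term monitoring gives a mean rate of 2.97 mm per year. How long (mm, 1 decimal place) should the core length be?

992.0 mm

Correcting the raw count gives 650 + 18 = 668 true density bands.
668 density bands at 2 per year is 668 / 2 = 334 years.
Predicted length = 2.97 mm/year × 334 years = 992.0 mm.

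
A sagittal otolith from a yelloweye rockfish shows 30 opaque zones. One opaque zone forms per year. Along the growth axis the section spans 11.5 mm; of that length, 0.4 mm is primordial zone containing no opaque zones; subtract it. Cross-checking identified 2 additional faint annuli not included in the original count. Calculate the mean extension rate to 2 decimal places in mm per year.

True opaque zone count = 30 + 2 = 32.
The growth record spans 11.5 − 0.4 = 11.1 mm.
Mean rate = 11.1 mm / 32 years ≈ 0.35 mm per year.

0.35 mm per year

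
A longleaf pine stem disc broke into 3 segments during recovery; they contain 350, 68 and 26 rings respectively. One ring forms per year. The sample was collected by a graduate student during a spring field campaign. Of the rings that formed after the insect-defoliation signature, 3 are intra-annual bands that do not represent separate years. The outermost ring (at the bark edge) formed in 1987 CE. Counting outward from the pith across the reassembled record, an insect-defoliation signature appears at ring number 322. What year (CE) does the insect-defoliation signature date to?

Total rings = 350 + 68 + 26 = 444.
444 − 322 = 122 rings lie beyond the insect-defoliation signature toward the bark edge.
Removing the 3 false rings leaves 122 − 3 = 119 true rings beyond the insect-defoliation signature.
The ring at the bark edge is 1987 CE, so the insect-defoliation signature dates to 1987 − 119 = 1868 CE.

1868 CE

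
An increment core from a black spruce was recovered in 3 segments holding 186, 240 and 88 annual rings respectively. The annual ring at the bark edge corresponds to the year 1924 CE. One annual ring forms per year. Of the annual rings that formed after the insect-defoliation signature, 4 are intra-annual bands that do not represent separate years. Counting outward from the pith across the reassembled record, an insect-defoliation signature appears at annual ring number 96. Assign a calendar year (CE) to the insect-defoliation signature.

1510 CE

Total annual rings = 186 + 240 + 88 = 514.
514 − 96 = 418 annual rings lie beyond the insect-defoliation signature toward the bark edge.
Removing the 4 false annual rings leaves 418 − 4 = 414 true annual rings beyond the insect-defoliation signature.
Counting back 414 years from 1924 CE places the insect-defoliation signature in 1924 − 414 = 1510 CE.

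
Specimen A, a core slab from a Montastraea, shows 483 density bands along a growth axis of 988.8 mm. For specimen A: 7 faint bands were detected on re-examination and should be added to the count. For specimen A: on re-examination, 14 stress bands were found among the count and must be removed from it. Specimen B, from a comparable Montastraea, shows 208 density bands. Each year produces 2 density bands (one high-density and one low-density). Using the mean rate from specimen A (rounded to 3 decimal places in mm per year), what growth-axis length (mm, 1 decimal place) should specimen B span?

Specimen A: after corrections the count is 483 − 14 + 7 = 476 density bands.
Specimen A: dividing by 2 density bands per year: 476 / 2 = 238 years.
A: Mean rate = 988.8 mm / 238 years ≈ 4.155 mm/year.
Specimen B: with 2 density bands per year, 208 / 2 = 104 years. B's length ≈ 4.155 × 104 = 432.1 mm.

432.1 mm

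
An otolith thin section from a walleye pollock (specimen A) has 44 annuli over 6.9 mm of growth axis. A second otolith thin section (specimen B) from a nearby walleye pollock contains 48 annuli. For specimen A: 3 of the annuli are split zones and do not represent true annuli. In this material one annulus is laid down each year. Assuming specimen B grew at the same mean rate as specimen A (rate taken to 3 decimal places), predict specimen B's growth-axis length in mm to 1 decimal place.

Specimen A: adjusted count: 44 − 3 = 41 annuli.
A: Mean rate = 6.9 mm / 41 years ≈ 0.168 mm/yr.
B's length ≈ 0.168 × 48 = 8.1 mm.

8.1 mm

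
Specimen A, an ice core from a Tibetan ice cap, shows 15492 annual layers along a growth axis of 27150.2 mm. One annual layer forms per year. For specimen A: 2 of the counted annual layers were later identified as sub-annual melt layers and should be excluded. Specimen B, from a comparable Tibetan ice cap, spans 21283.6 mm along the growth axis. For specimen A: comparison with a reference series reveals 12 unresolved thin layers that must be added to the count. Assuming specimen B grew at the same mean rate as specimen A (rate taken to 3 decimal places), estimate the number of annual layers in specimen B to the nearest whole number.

12155 annual layers

Specimen A: correcting the raw count gives 15492 − 2 + 12 = 15502 true annual layers.
A: 27150.2 mm over 15502 years gives 27150.2 / 15502 ≈ 1.751 mm per year.
Specimen B: 21283.6 mm / 1.751 mm per year = 12155.11 years ≈ 12155 annual layers.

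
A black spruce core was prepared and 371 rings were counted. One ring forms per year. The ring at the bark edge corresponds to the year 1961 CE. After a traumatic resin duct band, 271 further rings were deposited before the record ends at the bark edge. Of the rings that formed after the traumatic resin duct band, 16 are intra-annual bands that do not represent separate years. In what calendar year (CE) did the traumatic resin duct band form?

1706 CE

271 rings post-date the traumatic resin duct band.
Excluding 16 false rings: 271 − 16 = 255.
Counting back 255 years from 1961 CE places the traumatic resin duct band in 1961 − 255 = 1706 CE.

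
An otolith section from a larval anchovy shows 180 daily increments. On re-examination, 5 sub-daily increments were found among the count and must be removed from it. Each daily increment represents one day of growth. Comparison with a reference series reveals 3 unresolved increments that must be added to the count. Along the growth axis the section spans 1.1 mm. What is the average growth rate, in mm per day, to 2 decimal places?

True daily increment count = 180 − 5 + 3 = 178.
Extension rate ≈ 1.1 / 178 = 0.01 mm per day.

0.01 mm per day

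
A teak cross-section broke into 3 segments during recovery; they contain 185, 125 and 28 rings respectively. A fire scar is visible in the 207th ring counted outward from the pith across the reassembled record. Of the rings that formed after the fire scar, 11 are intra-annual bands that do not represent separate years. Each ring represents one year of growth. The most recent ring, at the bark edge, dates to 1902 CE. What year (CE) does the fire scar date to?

1782 CE

Total rings = 185 + 125 + 28 = 338.
The fire scar sits at ring 207 from the pith, so 338 − 207 = 131 rings formed after it.
Excluding 11 false rings: 131 − 11 = 120.
The ring at the bark edge is 1902 CE, so the fire scar dates to 1902 − 120 = 1782 CE.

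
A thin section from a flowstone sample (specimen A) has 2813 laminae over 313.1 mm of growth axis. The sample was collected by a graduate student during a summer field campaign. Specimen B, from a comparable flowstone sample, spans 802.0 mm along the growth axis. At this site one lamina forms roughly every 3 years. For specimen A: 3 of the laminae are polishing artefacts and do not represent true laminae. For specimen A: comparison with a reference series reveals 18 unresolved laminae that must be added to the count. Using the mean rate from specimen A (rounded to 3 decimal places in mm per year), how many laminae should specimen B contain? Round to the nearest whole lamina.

Specimen A: correcting the raw count gives 2813 − 3 + 18 = 2828 true laminae.
Specimen A: at 3 years per lamina, 2828 × 3 = 8484 years.
A: 313.1 mm over 8484 years gives 313.1 / 8484 ≈ 0.037 mm/yr.
For B, 802.0 / 0.037 = 21675.68 years; at 3 years per lamina that is 21675.68 / 3 ≈ 7225 laminae.

7225 laminae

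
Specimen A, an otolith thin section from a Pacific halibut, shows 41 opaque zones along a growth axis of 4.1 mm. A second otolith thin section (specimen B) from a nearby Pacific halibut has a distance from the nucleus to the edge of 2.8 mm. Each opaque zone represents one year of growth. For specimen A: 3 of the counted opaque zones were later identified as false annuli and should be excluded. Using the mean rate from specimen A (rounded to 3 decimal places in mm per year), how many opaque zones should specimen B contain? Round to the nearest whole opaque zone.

26 opaque zones

Specimen A: true opaque zone count = 41 − 3 = 38.
A: 4.1 mm over 38 years gives 4.1 / 38 ≈ 0.108 mm/year.
Specimen B: 2.8 mm / 0.108 mm per year = 25.93 years ≈ 26 opaque zones.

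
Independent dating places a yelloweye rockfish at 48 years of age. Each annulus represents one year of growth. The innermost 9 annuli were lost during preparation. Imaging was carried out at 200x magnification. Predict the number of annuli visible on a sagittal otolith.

39 annuli

At one annulus per year, 48 years correspond to 48 annuli.
Less the 9 uncaptured annuli: 48 − 9 = 39.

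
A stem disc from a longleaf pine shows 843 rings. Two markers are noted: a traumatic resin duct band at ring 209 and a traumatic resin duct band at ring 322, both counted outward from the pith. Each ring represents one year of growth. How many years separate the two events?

113 yr

The two markers are separated by 322 − 209 = 113 rings.
At one ring per year, 113 years elapsed between them.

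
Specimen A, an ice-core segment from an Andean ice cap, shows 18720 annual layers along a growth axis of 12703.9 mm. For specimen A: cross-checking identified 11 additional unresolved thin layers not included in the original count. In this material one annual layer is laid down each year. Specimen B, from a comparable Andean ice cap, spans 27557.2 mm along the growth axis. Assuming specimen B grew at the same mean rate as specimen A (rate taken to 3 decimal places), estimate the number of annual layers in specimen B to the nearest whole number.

40645 annual layers

Specimen A: correcting the raw count gives 18720 + 11 = 18731 true annual layers.
A: 12703.9 mm over 18731 years gives 12703.9 / 18731 ≈ 0.678 mm/yr.
For B, 27557.2 / 0.678 = 40644.84 years ≈ 40645 annual layers.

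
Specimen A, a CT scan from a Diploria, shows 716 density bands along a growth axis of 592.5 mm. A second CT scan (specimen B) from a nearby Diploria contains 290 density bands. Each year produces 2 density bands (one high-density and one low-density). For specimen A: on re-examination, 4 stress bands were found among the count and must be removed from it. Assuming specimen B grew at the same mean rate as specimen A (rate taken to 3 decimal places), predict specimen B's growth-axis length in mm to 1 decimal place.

Specimen A: true density band count = 716 − 4 = 712.
Specimen A: with 2 density bands per year, 712 / 2 = 356 years.
A: Mean rate = 592.5 mm / 356 years ≈ 1.664 mm/year.
Specimen B: with 2 density bands per year, 290 / 2 = 145 years. B's length ≈ 1.664 × 145 = 241.3 mm.

241.3 mm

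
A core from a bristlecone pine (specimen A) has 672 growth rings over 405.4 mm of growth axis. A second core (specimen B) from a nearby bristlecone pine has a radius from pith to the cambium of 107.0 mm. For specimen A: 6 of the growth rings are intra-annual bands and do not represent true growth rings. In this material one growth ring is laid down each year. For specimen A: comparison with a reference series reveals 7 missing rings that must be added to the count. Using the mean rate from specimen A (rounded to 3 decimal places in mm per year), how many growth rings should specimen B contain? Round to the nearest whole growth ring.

178 growth rings

Specimen A: correcting the raw count gives 672 − 6 + 7 = 673 true growth rings.
A: Extension rate ≈ 405.4 / 673 = 0.602 mm/yr.
For B, 107.0 / 0.602 = 177.74 years ≈ 178 growth rings.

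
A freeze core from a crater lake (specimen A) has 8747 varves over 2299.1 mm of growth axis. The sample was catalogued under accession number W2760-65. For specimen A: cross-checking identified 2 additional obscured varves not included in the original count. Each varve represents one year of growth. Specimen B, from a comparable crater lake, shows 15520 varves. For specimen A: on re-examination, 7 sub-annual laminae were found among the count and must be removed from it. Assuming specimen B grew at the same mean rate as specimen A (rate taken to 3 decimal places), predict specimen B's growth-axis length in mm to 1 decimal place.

Specimen A: true varve count = 8747 − 7 + 2 = 8742.
A: 2299.1 mm over 8742 years gives 2299.1 / 8742 ≈ 0.263 mm/year.
Length of B = 0.263 × 15520 = 4081.8 mm.

4081.8 mm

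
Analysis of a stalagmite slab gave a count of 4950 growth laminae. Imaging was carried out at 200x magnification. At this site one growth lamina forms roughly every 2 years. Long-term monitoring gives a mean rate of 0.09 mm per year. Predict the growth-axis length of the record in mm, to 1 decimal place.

Multiplying by 2 years per growth lamina: 4950 × 2 = 9900 years.
Length ≈ 0.09 × 9900 = 891.0 mm.

891.0 mm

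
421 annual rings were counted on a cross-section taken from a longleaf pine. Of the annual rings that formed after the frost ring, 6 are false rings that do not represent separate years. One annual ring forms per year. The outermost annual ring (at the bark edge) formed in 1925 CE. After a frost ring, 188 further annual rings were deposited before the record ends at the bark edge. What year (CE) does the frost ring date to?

1743 CE

There are 188 annual rings younger than the frost ring.
Removing the 6 false annual rings leaves 188 − 6 = 182 true annual rings beyond the frost ring.
Counting back 182 years from 1925 CE places the frost ring in 1925 − 182 = 1743 CE.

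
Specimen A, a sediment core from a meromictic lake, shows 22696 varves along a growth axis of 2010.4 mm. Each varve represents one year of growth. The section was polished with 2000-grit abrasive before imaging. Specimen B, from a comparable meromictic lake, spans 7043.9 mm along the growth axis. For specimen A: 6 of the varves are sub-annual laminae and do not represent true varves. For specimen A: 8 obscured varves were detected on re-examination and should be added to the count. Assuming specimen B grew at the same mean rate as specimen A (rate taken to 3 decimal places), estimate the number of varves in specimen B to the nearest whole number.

79145 varves

Specimen A: after corrections the count is 22696 − 6 + 8 = 22698 varves.
A: 2010.4 mm over 22698 years gives 2010.4 / 22698 ≈ 0.089 mm/year.
For B, 7043.9 / 0.089 = 79144.94 years ≈ 79145 varves.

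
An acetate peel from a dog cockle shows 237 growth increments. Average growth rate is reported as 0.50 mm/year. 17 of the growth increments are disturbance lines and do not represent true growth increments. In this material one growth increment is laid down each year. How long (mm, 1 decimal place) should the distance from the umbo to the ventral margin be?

Adjusted count: 237 − 17 = 220 growth increments.
220 years at 0.50 mm/year gives 0.50 × 220 = 110.0 mm.

110.0 mm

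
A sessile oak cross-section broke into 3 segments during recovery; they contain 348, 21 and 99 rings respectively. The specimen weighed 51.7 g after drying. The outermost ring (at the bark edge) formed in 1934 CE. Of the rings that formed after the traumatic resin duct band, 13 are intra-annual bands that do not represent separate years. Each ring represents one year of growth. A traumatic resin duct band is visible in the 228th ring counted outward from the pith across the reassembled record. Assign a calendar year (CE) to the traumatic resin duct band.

Total rings = 348 + 21 + 99 = 468.
468 − 228 = 240 rings lie beyond the traumatic resin duct band toward the bark edge.
Excluding 13 false rings: 240 − 13 = 227.
The ring at the bark edge is 1934 CE, so the traumatic resin duct band dates to 1934 − 227 = 1707 CE.

1707 CE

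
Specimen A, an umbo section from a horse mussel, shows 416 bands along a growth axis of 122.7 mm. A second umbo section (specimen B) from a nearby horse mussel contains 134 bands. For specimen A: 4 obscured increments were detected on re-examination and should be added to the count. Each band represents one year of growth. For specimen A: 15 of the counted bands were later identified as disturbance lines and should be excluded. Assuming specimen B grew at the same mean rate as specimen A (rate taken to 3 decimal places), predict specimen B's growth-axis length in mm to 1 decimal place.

Specimen A: true band count = 416 − 15 + 4 = 405.
A: Mean rate = 122.7 mm / 405 years ≈ 0.303 mm per year.
Length of B = 0.303 × 134 = 40.6 mm.

40.6 mm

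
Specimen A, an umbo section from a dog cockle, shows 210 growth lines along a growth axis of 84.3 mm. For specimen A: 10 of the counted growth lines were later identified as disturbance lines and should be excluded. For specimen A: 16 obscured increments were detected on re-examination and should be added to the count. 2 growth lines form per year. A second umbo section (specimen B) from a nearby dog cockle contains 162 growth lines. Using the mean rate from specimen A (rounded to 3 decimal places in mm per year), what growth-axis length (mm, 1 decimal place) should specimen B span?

63.3 mm

Specimen A: true growth line count = 210 − 10 + 16 = 216.
Specimen A: with 2 growth lines per year, 216 / 2 = 108 years.
A: 84.3 mm over 108 years gives 84.3 / 108 ≈ 0.781 mm/yr.
Specimen B: 162 growth lines at 2 per year is 162 / 2 = 81 years. B's length ≈ 0.781 × 81 = 63.3 mm.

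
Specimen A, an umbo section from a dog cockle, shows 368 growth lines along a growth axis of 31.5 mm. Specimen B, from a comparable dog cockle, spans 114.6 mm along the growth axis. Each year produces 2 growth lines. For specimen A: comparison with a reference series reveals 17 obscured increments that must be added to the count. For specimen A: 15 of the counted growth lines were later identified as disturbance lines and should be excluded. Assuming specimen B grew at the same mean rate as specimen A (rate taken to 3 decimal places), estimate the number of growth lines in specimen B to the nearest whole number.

Specimen A: true growth line count = 368 − 15 + 17 = 370.
Specimen A: with 2 growth lines per year, 370 / 2 = 185 years.
A: Mean rate = 31.5 mm / 185 years ≈ 0.170 mm/year.
For B, 114.6 / 0.170 = 674.12 years; at 2 growth lines per year that is 674.12 × 2 ≈ 1348 growth lines.

1348 growth lines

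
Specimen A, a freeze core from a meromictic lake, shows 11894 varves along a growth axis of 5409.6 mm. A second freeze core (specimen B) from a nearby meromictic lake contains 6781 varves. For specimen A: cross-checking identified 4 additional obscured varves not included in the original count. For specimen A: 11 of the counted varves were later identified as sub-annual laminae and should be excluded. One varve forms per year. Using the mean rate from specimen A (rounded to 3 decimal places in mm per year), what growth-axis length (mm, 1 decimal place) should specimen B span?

Specimen A: correcting the raw count gives 11894 − 11 + 4 = 11887 true varves.
A: Mean rate = 5409.6 mm / 11887 years ≈ 0.455 mm/year.
B's length ≈ 0.455 × 6781 = 3085.4 mm.

3085.4 mm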